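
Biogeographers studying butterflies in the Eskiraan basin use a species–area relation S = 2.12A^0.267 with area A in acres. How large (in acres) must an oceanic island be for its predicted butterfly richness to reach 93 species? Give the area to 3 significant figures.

93 = 2.12 × A^0.267  ⇒  A^0.267 = 93/2.12 = 43.87
ln A = ln(43.87) / 0.267 = 3.7812 / 0.267 = 14.1617
A = e^14.1617 ≈ 1413721 acres

1410000 acres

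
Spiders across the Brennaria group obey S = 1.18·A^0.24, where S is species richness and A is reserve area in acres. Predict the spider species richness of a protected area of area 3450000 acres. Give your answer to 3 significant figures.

43.7

S = 1.18 × 3450000^0.24
ln S = ln 1.18 + 0.24 × ln 3450000 = 0.1655 + 0.24 × 15.0539 = 3.7784
S = e^3.7784 ≈ 43.75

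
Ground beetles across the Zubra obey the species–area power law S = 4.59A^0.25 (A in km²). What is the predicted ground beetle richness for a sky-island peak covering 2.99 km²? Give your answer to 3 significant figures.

6.04

S = 4.59 × 2.99^0.25
ln S = ln 4.59 + 0.25 × ln 2.99 = 1.5239 + 0.25 × 1.0953 = 1.7977
S = e^1.7977 ≈ 6.036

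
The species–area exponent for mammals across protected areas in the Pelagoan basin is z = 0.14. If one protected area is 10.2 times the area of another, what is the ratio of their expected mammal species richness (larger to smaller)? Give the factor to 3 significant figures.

1.38

S₂/S₁ = (A₂/A₁)^z = 10.2^0.14
ln(S₂/S₁) = 0.14 × ln 10.2 = 0.14 × 2.3224 = 0.3251
S₂/S₁ = e^0.3251 ≈ 1.384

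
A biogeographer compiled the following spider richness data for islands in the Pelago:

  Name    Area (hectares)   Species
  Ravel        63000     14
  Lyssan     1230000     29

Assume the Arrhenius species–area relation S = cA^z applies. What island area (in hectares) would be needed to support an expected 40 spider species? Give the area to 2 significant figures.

4600000 hectares

z = ln(29/14) / ln(1230000/63000) = 0.7282 / 2.9716 = 0.2451
c = 14 / 63000^0.2451 = 14 / 15 = 0.9332
A = (40/0.9332)^(1/0.2451) ⇒ ln A = ln(42.86)/0.2451 = 15.3348
A = e^15.3348 ≈ 4568850 hectares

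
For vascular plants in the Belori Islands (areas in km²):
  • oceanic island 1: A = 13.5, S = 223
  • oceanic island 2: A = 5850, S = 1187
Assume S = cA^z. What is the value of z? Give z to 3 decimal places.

Taking logs: ln S = ln c + z ln A, so z = (ln S₂ − ln S₁)/(ln A₂ − ln A₁).
z = ln(1187/223) / ln(5850/13.5) = ln(5.323) / ln(433.3) = 1.6720 / 6.0715 = 0.2754

0.275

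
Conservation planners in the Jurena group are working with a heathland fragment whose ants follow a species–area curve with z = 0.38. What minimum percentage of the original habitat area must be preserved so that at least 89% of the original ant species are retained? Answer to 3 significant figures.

Need (A_new/A_old)^0.38 = 0.89, so A_new/A_old = 0.89^(1/0.38) = 0.89^2.632
ln(A_new/A_old) = ln 0.89 / 0.38 = -0.1165 / 0.38 = -0.3067
A_new/A_old = e^-0.3067 ≈ 0.7359

73.6%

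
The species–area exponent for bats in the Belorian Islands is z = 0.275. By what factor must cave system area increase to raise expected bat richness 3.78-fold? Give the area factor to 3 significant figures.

(A₂/A₁)^0.275 = 3.78, so A₂/A₁ = 3.78^(1/0.275) = 3.78^3.636
ln(A₂/A₁) = ln 3.78 / 0.275 = 1.3297 / 0.275 = 4.8354
A₂/A₁ = e^4.8354 ≈ 125.9

126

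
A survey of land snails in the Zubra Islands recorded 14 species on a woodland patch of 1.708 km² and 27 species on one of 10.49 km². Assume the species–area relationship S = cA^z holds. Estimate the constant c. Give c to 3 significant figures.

11.5

z = ln(S₂/S₁) / ln(A₂/A₁) = ln(27/14) / ln(10.49/1.708) = 0.6568 / 1.8151 = 0.3618
c = S₁ / A₁^z = 14 / 1.708^0.3618 = 14 / 1.214 = 11.53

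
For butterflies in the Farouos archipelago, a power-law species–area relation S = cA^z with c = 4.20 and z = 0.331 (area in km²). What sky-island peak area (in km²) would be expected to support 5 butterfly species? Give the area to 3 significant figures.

5 = 4.2 × A^0.331  ⇒  A^0.331 = 5/4.2 = 1.19
ln A = ln(1.19) / 0.331 = 0.1744 / 0.331 = 0.5267
A = e^0.5267 ≈ 1.693 km²

1.69 km²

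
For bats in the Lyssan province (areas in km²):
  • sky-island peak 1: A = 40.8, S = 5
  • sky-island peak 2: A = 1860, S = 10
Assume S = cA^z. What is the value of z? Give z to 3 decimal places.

Taking logs: ln S = ln c + z ln A, so z = (ln S₂ − ln S₁)/(ln A₂ − ln A₁).
z = ln(10/5) / ln(1860/40.8) = ln(2) / ln(45.59) = 0.6931 / 3.8196 = 0.1815

0.181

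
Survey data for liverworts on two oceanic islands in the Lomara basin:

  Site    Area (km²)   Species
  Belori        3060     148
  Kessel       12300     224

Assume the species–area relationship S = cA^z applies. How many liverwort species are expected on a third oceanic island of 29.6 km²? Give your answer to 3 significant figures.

z = ln(224/148) / ln(12300/3060) = 0.4144 / 1.3912 = 0.2979
c = 148 / 3060^0.2979 = 148 / 10.92 = 13.55
S₃ = 13.55 × 29.6^0.2979 = 13.55 × 2.743 ≈ 37.17

37.2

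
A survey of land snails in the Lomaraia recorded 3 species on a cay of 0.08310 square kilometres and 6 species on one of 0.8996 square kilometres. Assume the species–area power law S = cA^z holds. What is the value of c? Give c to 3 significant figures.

6.19

z = ln(S₂/S₁) / ln(A₂/A₁) = ln(6/3) / ln(0.8996/0.0831) = 0.6931 / 2.3819 = 0.2910
c = S₁ / A₁^z = 3 / 0.0831^0.2910 = 3 / 0.4848 = 6.188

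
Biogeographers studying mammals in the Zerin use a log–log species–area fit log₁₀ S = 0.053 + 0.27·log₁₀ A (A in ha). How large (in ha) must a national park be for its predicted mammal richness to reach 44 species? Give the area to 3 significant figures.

777000 ha

44 = 1.13 × A^0.27  ⇒  A^0.27 = 44/1.13 = 38.95
ln A = ln(38.95) / 0.27 = 3.6622 / 0.27 = 13.5635
A = e^13.5635 ≈ 777258 ha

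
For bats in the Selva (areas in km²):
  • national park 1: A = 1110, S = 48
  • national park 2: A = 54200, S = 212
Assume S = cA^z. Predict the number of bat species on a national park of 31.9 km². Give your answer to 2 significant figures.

12

z = ln(212/48) / ln(54200/1110) = 1.4854 / 3.8883 = 0.3820
c = 48 / 1110^0.3820 = 48 / 14.57 = 3.295
S₃ = 3.295 × 31.9^0.3820 = 3.295 × 3.754 ≈ 12.37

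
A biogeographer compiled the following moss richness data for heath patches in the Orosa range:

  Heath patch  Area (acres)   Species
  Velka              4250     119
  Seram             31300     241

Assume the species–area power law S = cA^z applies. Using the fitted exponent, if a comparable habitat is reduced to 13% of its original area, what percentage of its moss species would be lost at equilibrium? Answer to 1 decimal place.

51.4%

z = ln(241/119) / ln(31300/4250) = 0.7057 / 1.9967 = 0.3534
S_new/S_old = (A_new/A_old)^z = 0.13^0.3534 = exp(0.3534 × -2.0402) = 0.4862
Fraction lost = 1 − 0.4862 = 0.5138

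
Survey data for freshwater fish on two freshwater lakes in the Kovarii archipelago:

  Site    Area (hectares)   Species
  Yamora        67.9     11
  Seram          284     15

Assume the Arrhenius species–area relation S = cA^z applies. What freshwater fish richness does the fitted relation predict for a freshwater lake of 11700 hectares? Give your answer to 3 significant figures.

33.6

z = ln(15/11) / ln(284/67.9) = 0.3102 / 1.4309 = 0.2167
c = 11 / 67.9^0.2167 = 11 / 2.495 = 4.409
S₃ = 4.409 × 11700^0.2167 = 4.409 × 7.617 ≈ 33.58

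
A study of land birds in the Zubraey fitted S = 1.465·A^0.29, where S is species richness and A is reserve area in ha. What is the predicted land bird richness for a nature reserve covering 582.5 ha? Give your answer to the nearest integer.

9 species

S = 1.465 × 582.5^0.29
ln S = ln 1.465 + 0.29 × ln 582.5 = 0.3819 + 0.29 × 6.3673 = 2.2284
S = e^2.2284 ≈ 9.285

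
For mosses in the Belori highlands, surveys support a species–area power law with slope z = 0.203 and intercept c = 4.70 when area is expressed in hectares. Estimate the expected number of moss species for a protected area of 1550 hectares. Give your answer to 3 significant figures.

20.9

S = 4.7 × 1550^0.203
ln S = ln 4.7 + 0.203 × ln 1550 = 1.5476 + 0.203 × 7.3460 = 3.0388
S = e^3.0388 ≈ 20.88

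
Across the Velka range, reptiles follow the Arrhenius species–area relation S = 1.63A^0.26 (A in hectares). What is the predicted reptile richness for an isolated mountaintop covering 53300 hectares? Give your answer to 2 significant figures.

28

S = 1.63 × 53300^0.26 = 1.63 × 16.94 ≈ 27.61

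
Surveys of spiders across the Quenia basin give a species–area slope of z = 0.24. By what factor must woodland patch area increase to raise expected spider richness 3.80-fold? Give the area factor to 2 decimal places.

260.47

(A₂/A₁)^0.24 = 3.8, so A₂/A₁ = 3.8^(1/0.24) = 3.8^4.167
ln(A₂/A₁) = ln 3.8 / 0.24 = 1.3350 / 0.24 = 5.5625
A₂/A₁ = e^5.5625 ≈ 260.5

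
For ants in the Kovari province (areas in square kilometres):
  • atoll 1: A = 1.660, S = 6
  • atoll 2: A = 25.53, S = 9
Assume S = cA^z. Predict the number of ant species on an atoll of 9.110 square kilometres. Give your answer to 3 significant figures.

7.72

z = ln(9/6) / ln(25.53/1.66) = 0.4055 / 2.7330 = 0.1484
c = 6 / 1.66^0.1484 = 6 / 1.078 = 5.565
S₃ = 5.565 × 9.11^0.1484 = 5.565 × 1.388 ≈ 7.724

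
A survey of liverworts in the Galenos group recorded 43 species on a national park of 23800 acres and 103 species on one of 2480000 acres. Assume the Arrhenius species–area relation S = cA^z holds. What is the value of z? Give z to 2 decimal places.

0.19

Taking logs: ln S = ln c + z ln A, so z = (ln S₂ − ln S₁)/(ln A₂ − ln A₁).
z = ln(103/43) / ln(2480000/23800) = ln(2.395) / ln(104.2) = 0.8735 / 4.6463 = 0.1880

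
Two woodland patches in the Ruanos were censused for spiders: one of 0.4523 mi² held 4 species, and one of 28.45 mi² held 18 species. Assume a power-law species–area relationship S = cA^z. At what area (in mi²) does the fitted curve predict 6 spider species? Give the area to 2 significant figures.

z = ln(18/4) / ln(28.45/0.4523) = 1.5041 / 4.1416 = 0.3632
c = 4 / 0.4523^0.3632 = 4 / 0.7497 = 5.336
A = (6/5.336)^(1/0.3632) ⇒ ln A = ln(1.124)/0.3632 = 0.3231
A = e^0.3231 ≈ 1.381 mi²

1.4 mi²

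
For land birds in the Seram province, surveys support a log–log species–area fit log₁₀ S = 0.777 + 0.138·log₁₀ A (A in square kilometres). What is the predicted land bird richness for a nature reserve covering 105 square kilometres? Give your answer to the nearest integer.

11 species

S = 5.984 × 105^0.138 = 5.984 × 1.901 ≈ 11.37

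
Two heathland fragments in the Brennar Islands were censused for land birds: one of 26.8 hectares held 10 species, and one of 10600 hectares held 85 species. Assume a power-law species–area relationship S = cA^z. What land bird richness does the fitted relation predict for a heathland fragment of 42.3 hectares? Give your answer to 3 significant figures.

11.8

z = ln(85/10) / ln(10600/26.8) = 2.1401 / 5.9802 = 0.3579
c = 10 / 26.8^0.3579 = 10 / 3.244 = 3.083
S₃ = 3.083 × 42.3^0.3579 = 3.083 × 3.819 ≈ 11.77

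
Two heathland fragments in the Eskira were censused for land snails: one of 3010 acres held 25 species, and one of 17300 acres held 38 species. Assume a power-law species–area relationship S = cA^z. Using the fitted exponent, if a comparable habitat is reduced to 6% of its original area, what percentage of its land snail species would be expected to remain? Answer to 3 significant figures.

z = ln(38/25) / ln(17300/3010) = 0.4187 / 1.7488 = 0.2394
S_new/S_old = (A_new/A_old)^z = 0.06^0.2394 = exp(0.2394 × -2.8134) = 0.5099

51.0%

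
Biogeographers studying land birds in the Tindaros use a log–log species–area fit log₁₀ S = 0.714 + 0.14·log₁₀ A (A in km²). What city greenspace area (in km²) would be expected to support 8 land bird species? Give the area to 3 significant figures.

8 = 5.176 × A^0.14  ⇒  A^0.14 = 8/5.176 = 1.546
ln A = ln(1.546) / 0.14 = 0.4354 / 0.14 = 3.1100
A = e^3.1100 ≈ 22.42 km²

22.4 km²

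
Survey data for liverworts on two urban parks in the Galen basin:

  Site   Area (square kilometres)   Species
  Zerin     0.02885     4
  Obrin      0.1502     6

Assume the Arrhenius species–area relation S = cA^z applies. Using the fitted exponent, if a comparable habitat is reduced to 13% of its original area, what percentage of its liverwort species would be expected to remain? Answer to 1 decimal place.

z = ln(6/4) / ln(0.1502/0.02885) = 0.4055 / 1.6499 = 0.2458
S_new/S_old = (A_new/A_old)^z = 0.13^0.2458 = exp(0.2458 × -2.0402) = 0.6057

60.6%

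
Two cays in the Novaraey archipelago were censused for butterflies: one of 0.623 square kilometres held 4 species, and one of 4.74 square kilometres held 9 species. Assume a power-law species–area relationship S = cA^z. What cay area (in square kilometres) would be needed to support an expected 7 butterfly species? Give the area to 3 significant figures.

2.53 square kilometres

z = ln(9/4) / ln(4.74/0.623) = 0.8109 / 2.0292 = 0.3996
c = 4 / 0.623^0.3996 = 4 / 0.8277 = 4.833
A = (7/4.833)^(1/0.3996) ⇒ ln A = ln(1.448)/0.3996 = 0.9272
A = e^0.9272 ≈ 2.527 square kilometres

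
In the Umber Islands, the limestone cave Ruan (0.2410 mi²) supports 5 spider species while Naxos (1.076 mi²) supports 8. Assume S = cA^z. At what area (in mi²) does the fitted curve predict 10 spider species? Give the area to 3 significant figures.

z = ln(8/5) / ln(1.076/0.241) = 0.4700 / 1.4962 = 0.3141
c = 5 / 0.241^0.3141 = 5 / 0.6395 = 7.818
A = (10/7.818)^(1/0.3141) ⇒ ln A = ln(1.279)/0.3141 = 0.7836
A = e^0.7836 ≈ 2.189 mi²

2.19 mi²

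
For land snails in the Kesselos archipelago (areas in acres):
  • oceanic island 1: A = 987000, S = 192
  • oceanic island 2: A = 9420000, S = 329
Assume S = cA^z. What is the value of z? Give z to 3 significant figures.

Taking logs: ln S = ln c + z ln A, so z = (ln S₂ − ln S₁)/(ln A₂ − ln A₁).
z = ln(329/192) / ln(9420000/987000) = ln(1.714) / ln(9.544) = 0.5386 / 2.2559 = 0.2387

0.239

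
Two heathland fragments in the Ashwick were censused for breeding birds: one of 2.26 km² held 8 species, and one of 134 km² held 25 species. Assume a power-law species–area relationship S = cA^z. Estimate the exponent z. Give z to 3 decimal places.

0.279

Taking logs: ln S = ln c + z ln A, so z = (ln S₂ − ln S₁)/(ln A₂ − ln A₁).
z = ln(25/8) / ln(134/2.26) = ln(3.125) / ln(59.29) = 1.1394 / 4.0825 = 0.2791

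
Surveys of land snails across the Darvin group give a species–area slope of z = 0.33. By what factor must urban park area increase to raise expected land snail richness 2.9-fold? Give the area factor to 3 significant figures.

25.2

(A₂/A₁)^0.33 = 2.9, so A₂/A₁ = 2.9^(1/0.33) = 2.9^3.03
ln(A₂/A₁) = ln 2.9 / 0.33 = 1.0647 / 0.33 = 3.2264
A₂/A₁ = e^3.2264 ≈ 25.19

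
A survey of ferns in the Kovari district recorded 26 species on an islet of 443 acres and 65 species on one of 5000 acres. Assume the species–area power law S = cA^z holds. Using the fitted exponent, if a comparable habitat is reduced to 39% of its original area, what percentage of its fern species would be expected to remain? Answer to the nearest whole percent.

z = ln(65/26) / ln(5000/443) = 0.9163 / 2.4236 = 0.3781
S_new/S_old = (A_new/A_old)^z = 0.39^0.3781 = exp(0.3781 × -0.9416) = 0.7005

70%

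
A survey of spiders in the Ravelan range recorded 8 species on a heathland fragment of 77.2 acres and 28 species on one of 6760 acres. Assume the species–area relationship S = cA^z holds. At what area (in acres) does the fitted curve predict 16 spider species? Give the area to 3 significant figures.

917 acres

z = ln(28/8) / ln(6760/77.2) = 1.2528 / 4.4724 = 0.2801
c = 8 / 77.2^0.2801 = 8 / 3.379 = 2.368
A = (16/2.368)^(1/0.2801) ⇒ ln A = ln(6.757)/0.2801 = 6.8209
A = e^6.8209 ≈ 916.8 acres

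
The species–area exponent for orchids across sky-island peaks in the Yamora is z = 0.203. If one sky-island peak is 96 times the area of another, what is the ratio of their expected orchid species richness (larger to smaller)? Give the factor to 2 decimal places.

2.53

S₂/S₁ = (A₂/A₁)^z = 96^0.203
ln(S₂/S₁) = 0.203 × ln 96 = 0.203 × 4.5643 = 0.9266
S₂/S₁ = e^0.9266 ≈ 2.526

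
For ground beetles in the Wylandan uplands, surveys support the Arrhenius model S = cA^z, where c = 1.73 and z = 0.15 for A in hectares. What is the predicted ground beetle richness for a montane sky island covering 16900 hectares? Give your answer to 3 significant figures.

7.45

S = 1.73 × 16900^0.15
ln S = ln 1.73 + 0.15 × ln 16900 = 0.5481 + 0.15 × 9.7351 = 2.0084
S = e^2.0084 ≈ 7.451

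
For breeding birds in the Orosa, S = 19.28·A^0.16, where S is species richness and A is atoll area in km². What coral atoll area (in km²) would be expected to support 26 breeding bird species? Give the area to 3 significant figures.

26 = 19.28 × A^0.16  ⇒  A^0.16 = 26/19.28 = 1.349
ln A = ln(1.349) / 0.16 = 0.2990 / 0.16 = 1.8689
A = e^1.8689 ≈ 6.481 km²

6.48 km²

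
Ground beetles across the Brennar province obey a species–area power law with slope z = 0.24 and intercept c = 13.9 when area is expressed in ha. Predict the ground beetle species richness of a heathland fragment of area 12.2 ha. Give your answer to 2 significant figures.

S = 13.9 × 12.2^0.24
ln S = ln 13.9 + 0.24 × ln 12.2 = 2.6319 + 0.24 × 2.5014 = 3.2322
S = e^3.2322 ≈ 25.34

25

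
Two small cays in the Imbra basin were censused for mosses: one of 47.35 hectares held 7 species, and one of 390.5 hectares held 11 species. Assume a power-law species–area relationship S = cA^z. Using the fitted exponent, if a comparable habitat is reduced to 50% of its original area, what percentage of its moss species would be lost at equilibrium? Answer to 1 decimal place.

13.8%

z = ln(11/7) / ln(390.5/47.35) = 0.4520 / 2.1099 = 0.2142
S_new/S_old = (A_new/A_old)^z = 0.5^0.2142 = exp(0.2142 × -0.6931) = 0.862
Fraction lost = 1 − 0.862 = 0.138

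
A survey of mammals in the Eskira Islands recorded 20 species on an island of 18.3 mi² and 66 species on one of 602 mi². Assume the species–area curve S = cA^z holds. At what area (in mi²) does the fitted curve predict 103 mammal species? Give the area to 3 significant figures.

z = ln(66/20) / ln(602/18.3) = 1.1939 / 3.4934 = 0.3418
c = 20 / 18.3^0.3418 = 20 / 2.701 = 7.406
A = (103/7.406)^(1/0.3418) ⇒ ln A = ln(13.91)/0.3418 = 7.7025
A = e^7.7025 ≈ 2214 mi²

2210 mi²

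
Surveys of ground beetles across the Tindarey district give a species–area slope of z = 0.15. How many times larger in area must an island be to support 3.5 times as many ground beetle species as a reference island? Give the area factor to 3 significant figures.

(A₂/A₁)^0.15 = 3.5, so A₂/A₁ = 3.5^(1/0.15) = 3.5^6.667
ln(A₂/A₁) = ln 3.5 / 0.15 = 1.2528 / 0.15 = 8.3518
A₂/A₁ = e^8.3518 ≈ 4238

4240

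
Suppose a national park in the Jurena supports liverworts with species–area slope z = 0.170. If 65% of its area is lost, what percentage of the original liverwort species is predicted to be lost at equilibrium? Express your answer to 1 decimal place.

S_new/S_old = (A_new/A_old)^z = 0.35^0.17
= exp(0.17 × ln 0.35) = exp(0.17 × -1.0498) = exp(-0.1785) ≈ 0.8365
Fraction lost = 1 − 0.8365 = 0.1635

16.3%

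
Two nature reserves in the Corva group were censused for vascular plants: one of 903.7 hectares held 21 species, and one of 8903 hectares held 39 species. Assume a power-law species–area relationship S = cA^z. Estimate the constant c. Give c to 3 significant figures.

3.33

z = ln(S₂/S₁) / ln(A₂/A₁) = ln(39/21) / ln(8903/903.7) = 0.6190 / 2.2876 = 0.2706
c = S₁ / A₁^z = 21 / 903.7^0.2706 = 21 / 6.308 = 3.329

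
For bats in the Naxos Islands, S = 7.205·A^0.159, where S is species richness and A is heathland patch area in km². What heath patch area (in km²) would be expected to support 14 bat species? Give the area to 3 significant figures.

65.2 km²

14 = 7.205 × A^0.159  ⇒  A^0.159 = 14/7.205 = 1.943
ln A = ln(1.943) / 0.159 = 0.6643 / 0.159 = 4.1779
A = e^4.1779 ≈ 65.23 km²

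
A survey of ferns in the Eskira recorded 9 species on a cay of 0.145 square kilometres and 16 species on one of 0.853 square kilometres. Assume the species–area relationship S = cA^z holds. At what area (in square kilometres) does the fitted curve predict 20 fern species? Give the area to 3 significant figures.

z = ln(16/9) / ln(0.853/0.145) = 0.5754 / 1.7720 = 0.3247
c = 9 / 0.145^0.3247 = 9 / 0.5342 = 16.85
A = (20/16.85)^(1/0.3247) ⇒ ln A = ln(1.187)/0.3247 = 0.5282
A = e^0.5282 ≈ 1.696 square kilometres

1.70 square kilometres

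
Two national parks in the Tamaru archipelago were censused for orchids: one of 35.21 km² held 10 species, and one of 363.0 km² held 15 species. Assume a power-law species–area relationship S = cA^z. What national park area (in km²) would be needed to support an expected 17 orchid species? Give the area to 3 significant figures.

746 km²

z = ln(15/10) / ln(363/35.21) = 0.4055 / 2.3331 = 0.1738
c = 10 / 35.21^0.1738 = 10 / 1.857 = 5.385
A = (17/5.385)^(1/0.1738) ⇒ ln A = ln(3.157)/0.1738 = 6.6146
A = e^6.6146 ≈ 745.9 km²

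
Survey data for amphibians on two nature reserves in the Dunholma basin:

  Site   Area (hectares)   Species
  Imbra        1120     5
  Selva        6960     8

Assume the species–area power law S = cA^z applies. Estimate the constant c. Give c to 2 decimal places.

z = ln(S₂/S₁) / ln(A₂/A₁) = ln(8/5) / ln(6960/1120) = 0.4700 / 1.8269 = 0.2573
c = S₁ / A₁^z = 5 / 1120^0.2573 = 5 / 6.088 = 0.8213

0.82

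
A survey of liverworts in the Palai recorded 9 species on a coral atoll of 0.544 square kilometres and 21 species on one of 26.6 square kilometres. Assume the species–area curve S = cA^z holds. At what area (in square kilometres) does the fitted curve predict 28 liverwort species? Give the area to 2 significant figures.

100 square kilometres

z = ln(21/9) / ln(26.6/0.544) = 0.8473 / 3.8897 = 0.2178
c = 9 / 0.544^0.2178 = 9 / 0.8758 = 10.28
A = (28/10.28)^(1/0.2178) ⇒ ln A = ln(2.725)/0.2178 = 4.6016
A = e^4.6016 ≈ 99.64 square kilometres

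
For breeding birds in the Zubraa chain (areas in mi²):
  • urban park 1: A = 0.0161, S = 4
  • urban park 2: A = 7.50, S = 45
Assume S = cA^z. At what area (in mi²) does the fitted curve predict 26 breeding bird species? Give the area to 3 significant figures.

z = ln(45/4) / ln(7.5/0.0161) = 2.4204 / 6.1438 = 0.3940
c = 4 / 0.0161^0.3940 = 4 / 0.1966 = 20.35
A = (26/20.35)^(1/0.3940) ⇒ ln A = ln(1.278)/0.3940 = 0.6224
A = e^0.6224 ≈ 1.863 mi²

1.86 mi²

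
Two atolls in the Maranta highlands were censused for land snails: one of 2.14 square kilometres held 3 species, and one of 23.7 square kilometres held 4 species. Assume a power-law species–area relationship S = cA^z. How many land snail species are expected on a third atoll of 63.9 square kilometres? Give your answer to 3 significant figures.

4.50

z = ln(4/3) / ln(23.7/2.14) = 0.2877 / 2.4047 = 0.1196
c = 3 / 2.14^0.1196 = 3 / 1.095 = 2.739
S₃ = 2.739 × 63.9^0.1196 = 2.739 × 1.644 ≈ 4.504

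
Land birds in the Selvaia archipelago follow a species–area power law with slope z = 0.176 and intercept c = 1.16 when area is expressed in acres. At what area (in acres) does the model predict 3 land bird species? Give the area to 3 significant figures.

221 acres

3 = 1.16 × A^0.176  ⇒  A^0.176 = 3/1.16 = 2.586
ln A = ln(2.586) / 0.176 = 0.9502 / 0.176 = 5.3988
A = e^5.3988 ≈ 221.1 acres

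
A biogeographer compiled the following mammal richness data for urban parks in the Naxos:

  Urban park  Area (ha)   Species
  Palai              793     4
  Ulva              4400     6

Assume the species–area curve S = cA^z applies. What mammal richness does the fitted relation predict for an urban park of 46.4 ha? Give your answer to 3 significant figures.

z = ln(6/4) / ln(4400/793) = 0.4055 / 1.7135 = 0.2366
c = 4 / 793^0.2366 = 4 / 4.853 = 0.8242
S₃ = 0.8242 × 46.4^0.2366 = 0.8242 × 2.479 ≈ 2.043

2.04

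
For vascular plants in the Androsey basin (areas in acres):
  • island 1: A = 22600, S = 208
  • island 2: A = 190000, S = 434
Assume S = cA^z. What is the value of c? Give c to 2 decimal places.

z = ln(S₂/S₁) / ln(A₂/A₁) = ln(434/208) / ln(190000/22600) = 0.7355 / 2.1291 = 0.3455
c = S₁ / A₁^z = 208 / 22600^0.3455 = 208 / 31.93 = 6.515

6.51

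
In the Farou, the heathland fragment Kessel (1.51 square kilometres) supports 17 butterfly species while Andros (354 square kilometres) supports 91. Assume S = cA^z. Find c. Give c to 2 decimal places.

z = ln(S₂/S₁) / ln(A₂/A₁) = ln(91/17) / ln(354/1.51) = 1.6776 / 5.4572 = 0.3074
c = S₁ / A₁^z = 17 / 1.51^0.3074 = 17 / 1.135 = 14.98

14.98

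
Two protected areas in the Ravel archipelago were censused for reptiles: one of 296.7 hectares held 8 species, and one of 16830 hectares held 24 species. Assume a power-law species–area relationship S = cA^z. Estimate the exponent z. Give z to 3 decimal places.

Taking logs: ln S = ln c + z ln A, so z = (ln S₂ − ln S₁)/(ln A₂ − ln A₁).
z = ln(24/8) / ln(16830/296.7) = ln(3) / ln(56.72) = 1.0986 / 4.0382 = 0.2721

0.272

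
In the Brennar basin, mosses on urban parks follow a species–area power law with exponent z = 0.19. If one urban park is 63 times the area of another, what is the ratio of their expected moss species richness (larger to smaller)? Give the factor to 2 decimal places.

S₂/S₁ = (A₂/A₁)^z = 63^0.19
ln(S₂/S₁) = 0.19 × ln 63 = 0.19 × 4.1431 = 0.7872
S₂/S₁ = e^0.7872 ≈ 2.197

2.20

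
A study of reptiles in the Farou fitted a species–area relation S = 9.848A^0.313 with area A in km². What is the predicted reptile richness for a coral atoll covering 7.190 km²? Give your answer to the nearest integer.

18 species

S = 9.848 × 7.19^0.313
ln S = ln 9.848 + 0.313 × ln 7.19 = 2.2873 + 0.313 × 1.9727 = 2.9047
S = e^2.9047 ≈ 18.26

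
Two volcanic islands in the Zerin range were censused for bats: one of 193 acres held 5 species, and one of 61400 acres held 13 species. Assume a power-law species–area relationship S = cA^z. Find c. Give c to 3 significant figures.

z = ln(S₂/S₁) / ln(A₂/A₁) = ln(13/5) / ln(61400/193) = 0.9555 / 5.7625 = 0.1658
c = S₁ / A₁^z = 5 / 193^0.1658 = 5 / 2.393 = 2.089

2.09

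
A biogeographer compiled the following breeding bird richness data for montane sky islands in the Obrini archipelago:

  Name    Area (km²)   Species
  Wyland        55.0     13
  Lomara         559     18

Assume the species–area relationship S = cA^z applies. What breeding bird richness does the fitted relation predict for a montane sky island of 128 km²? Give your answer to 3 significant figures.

14.6

z = ln(18/13) / ln(559/55) = 0.3254 / 2.3188 = 0.1403
c = 13 / 55^0.1403 = 13 / 1.755 = 7.408
S₃ = 7.408 × 128^0.1403 = 7.408 × 1.976 ≈ 14.64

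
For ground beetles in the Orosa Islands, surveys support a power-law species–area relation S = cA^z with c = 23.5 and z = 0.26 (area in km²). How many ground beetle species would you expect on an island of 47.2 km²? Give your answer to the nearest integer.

S = 23.5 × 47.2^0.26
ln S = ln 23.5 + 0.26 × ln 47.2 = 3.1570 + 0.26 × 3.8544 = 4.1591
S = e^4.1591 ≈ 64.02

64 species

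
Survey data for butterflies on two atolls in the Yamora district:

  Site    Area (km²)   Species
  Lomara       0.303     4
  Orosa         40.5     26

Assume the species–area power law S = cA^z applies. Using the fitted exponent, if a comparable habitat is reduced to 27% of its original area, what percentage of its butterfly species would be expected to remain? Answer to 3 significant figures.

z = ln(26/4) / ln(40.5/0.303) = 1.8718 / 4.8953 = 0.3824
S_new/S_old = (A_new/A_old)^z = 0.27^0.3824 = exp(0.3824 × -1.3093) = 0.6061

60.6%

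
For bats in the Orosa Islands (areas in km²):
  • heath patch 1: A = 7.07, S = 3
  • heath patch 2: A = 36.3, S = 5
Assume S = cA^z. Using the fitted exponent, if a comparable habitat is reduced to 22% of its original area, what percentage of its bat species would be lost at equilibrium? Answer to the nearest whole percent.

z = ln(5/3) / ln(36.3/7.07) = 0.5108 / 1.6360 = 0.3122
S_new/S_old = (A_new/A_old)^z = 0.22^0.3122 = exp(0.3122 × -1.5141) = 0.6233
Fraction lost = 1 − 0.6233 = 0.3767

38%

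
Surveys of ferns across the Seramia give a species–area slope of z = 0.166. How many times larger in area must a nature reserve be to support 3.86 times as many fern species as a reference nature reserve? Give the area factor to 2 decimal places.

(A₂/A₁)^0.166 = 3.86, so A₂/A₁ = 3.86^(1/0.166) = 3.86^6.024
ln(A₂/A₁) = ln 3.86 / 0.166 = 1.3507 / 0.166 = 8.1365
A₂/A₁ = e^8.1365 ≈ 3417

3417.11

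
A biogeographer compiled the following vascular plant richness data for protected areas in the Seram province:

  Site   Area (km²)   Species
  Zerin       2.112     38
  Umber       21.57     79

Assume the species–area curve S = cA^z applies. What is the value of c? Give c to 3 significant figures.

z = ln(S₂/S₁) / ln(A₂/A₁) = ln(79/38) / ln(21.57/2.112) = 0.7319 / 2.3237 = 0.3150
c = S₁ / A₁^z = 38 / 2.112^0.3150 = 38 / 1.266 = 30.03

30.0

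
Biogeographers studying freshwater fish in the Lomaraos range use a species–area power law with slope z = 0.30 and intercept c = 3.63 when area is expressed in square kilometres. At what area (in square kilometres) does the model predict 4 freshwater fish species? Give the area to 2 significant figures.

4 = 3.63 × A^0.3  ⇒  A^0.3 = 4/3.63 = 1.102
ln A = ln(1.102) / 0.3 = 0.0971 / 0.3 = 0.3235
A = e^0.3235 ≈ 1.382 square kilometres

1.4 square kilometres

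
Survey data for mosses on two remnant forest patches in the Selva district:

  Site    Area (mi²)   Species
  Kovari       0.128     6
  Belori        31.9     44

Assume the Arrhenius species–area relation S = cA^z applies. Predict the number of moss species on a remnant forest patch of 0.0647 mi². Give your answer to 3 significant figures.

z = ln(44/6) / ln(31.9/0.128) = 1.9924 / 5.5183 = 0.3611
c = 6 / 0.128^0.3611 = 6 / 0.476 = 12.6
S₃ = 12.6 × 0.0647^0.3611 = 12.6 × 0.3721 ≈ 4.69

4.69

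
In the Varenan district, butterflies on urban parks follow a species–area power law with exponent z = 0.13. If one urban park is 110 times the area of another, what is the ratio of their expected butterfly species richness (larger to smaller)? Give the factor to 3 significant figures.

S₂/S₁ = (A₂/A₁)^z = 110^0.13
ln(S₂/S₁) = 0.13 × ln 110 = 0.13 × 4.7005 = 0.6111
S₂/S₁ = e^0.6111 ≈ 1.842

1.84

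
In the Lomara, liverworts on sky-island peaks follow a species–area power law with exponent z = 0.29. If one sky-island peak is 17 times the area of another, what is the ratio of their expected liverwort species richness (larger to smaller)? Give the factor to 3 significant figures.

2.27

S₂/S₁ = (A₂/A₁)^z = 17^0.29
ln(S₂/S₁) = 0.29 × ln 17 = 0.29 × 2.8332 = 0.8216
S₂/S₁ = e^0.8216 ≈ 2.274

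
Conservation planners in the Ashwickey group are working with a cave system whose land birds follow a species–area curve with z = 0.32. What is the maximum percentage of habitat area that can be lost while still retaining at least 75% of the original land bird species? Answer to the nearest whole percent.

59%

Need (A_new/A_old)^0.32 = 0.75, so A_new/A_old = 0.75^(1/0.32) = 0.75^3.125
ln(A_new/A_old) = ln 0.75 / 0.32 = -0.2877 / 0.32 = -0.8990
A_new/A_old = e^-0.8990 ≈ 0.407
Fraction that can be lost = 1 − 0.407 = 0.593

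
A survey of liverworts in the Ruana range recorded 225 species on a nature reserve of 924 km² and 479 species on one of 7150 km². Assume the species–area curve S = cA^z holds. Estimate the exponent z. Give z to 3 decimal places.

Taking logs: ln S = ln c + z ln A, so z = (ln S₂ − ln S₁)/(ln A₂ − ln A₁).
z = ln(479/225) / ln(7150/924) = ln(2.129) / ln(7.738) = 0.7556 / 2.0462 = 0.3693

0.369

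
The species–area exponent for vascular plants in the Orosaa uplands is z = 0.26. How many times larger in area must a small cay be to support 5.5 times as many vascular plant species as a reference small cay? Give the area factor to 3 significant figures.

704

(A₂/A₁)^0.26 = 5.5, so A₂/A₁ = 5.5^(1/0.26) = 5.5^3.846
ln(A₂/A₁) = ln 5.5 / 0.26 = 1.7047 / 0.26 = 6.5567
A₂/A₁ = e^6.5567 ≈ 704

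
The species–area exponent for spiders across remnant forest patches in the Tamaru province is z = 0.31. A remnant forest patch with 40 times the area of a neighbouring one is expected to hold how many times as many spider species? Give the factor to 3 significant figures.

3.14

S₂/S₁ = (A₂/A₁)^z = 40^0.31
ln(S₂/S₁) = 0.31 × ln 40 = 0.31 × 3.6889 = 1.1436
S₂/S₁ = e^1.1436 ≈ 3.138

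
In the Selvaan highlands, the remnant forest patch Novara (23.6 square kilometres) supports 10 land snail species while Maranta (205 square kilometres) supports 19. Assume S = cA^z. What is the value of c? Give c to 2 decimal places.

z = ln(S₂/S₁) / ln(A₂/A₁) = ln(19/10) / ln(205/23.6) = 0.6419 / 2.1618 = 0.2969
c = S₁ / A₁^z = 10 / 23.6^0.2969 = 10 / 2.556 = 3.912

3.91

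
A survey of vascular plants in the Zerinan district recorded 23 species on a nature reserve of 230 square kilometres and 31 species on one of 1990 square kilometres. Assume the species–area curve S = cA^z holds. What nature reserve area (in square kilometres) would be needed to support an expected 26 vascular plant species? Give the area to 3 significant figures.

z = ln(31/23) / ln(1990/230) = 0.2985 / 2.1578 = 0.1383
c = 23 / 230^0.1383 = 23 / 2.122 = 10.84
A = (26/10.84)^(1/0.1383) ⇒ ln A = ln(2.399)/0.1383 = 6.3244
A = e^6.3244 ≈ 558 square kilometres

558 square kilometres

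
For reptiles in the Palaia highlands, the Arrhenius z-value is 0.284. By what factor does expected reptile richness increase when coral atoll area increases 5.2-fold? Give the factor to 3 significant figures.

1.60

S₂/S₁ = (A₂/A₁)^z = 5.2^0.284
ln(S₂/S₁) = 0.284 × ln 5.2 = 0.284 × 1.6487 = 0.4682
S₂/S₁ = e^0.4682 ≈ 1.597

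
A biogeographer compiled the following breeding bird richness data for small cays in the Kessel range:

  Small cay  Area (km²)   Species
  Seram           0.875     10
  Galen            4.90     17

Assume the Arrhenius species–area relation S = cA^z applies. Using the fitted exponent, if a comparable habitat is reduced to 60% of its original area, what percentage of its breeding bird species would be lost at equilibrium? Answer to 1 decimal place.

14.6%

z = ln(17/10) / ln(4.9/0.875) = 0.5306 / 1.7228 = 0.3080
S_new/S_old = (A_new/A_old)^z = 0.6^0.3080 = exp(0.3080 × -0.5108) = 0.8544
Fraction lost = 1 − 0.8544 = 0.1456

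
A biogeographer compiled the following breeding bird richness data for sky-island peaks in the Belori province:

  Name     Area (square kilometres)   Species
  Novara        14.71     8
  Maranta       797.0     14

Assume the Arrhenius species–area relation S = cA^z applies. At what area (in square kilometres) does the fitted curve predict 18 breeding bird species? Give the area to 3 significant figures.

4790 square kilometres

z = ln(14/8) / ln(797/14.71) = 0.5596 / 3.9923 = 0.1402
c = 8 / 14.71^0.1402 = 8 / 1.458 = 5.488
A = (18/5.488)^(1/0.1402) ⇒ ln A = ln(3.28)/0.1402 = 8.4737
A = e^8.4737 ≈ 4787 square kilometres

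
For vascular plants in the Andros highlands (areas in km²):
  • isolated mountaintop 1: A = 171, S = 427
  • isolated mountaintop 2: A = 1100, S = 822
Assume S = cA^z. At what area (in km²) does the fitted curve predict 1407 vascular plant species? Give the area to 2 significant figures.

5100 km²

z = ln(822/427) / ln(1100/171) = 0.6550 / 1.8614 = 0.3519
c = 427 / 171^0.3519 = 427 / 6.105 = 69.94
A = (1407/69.94)^(1/0.3519) ⇒ ln A = ln(20.12)/0.3519 = 8.5306
A = e^8.5306 ≈ 5067 km²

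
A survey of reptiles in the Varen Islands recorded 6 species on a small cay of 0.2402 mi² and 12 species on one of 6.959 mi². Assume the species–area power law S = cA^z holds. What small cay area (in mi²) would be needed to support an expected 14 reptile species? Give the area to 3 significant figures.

14.7 mi²

z = ln(12/6) / ln(6.959/0.2402) = 0.6931 / 3.3663 = 0.2059
c = 6 / 0.2402^0.2059 = 6 / 0.7455 = 8.048
A = (14/8.048)^(1/0.2059) ⇒ ln A = ln(1.74)/0.2059 = 2.6887
A = e^2.6887 ≈ 14.71 mi²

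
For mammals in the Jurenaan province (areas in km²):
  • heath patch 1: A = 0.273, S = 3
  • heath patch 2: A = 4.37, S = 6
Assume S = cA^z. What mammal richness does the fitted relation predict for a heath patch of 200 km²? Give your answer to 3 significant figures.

15.6

z = ln(6/3) / ln(4.37/0.273) = 0.6931 / 2.7730 = 0.2500
c = 3 / 0.273^0.2500 = 3 / 0.7229 = 4.15
S₃ = 4.15 × 200^0.2500 = 4.15 × 3.76 ≈ 15.6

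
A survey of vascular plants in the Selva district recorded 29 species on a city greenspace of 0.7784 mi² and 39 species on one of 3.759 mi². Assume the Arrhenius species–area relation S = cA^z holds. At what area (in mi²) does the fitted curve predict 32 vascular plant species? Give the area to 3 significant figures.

1.31 mi²

z = ln(39/29) / ln(3.759/0.7784) = 0.2963 / 1.5747 = 0.1881
c = 29 / 0.7784^0.1881 = 29 / 0.954 = 30.4
A = (32/30.4)^(1/0.1881) ⇒ ln A = ln(1.053)/0.1881 = 0.2727
A = e^0.2727 ≈ 1.314 mi²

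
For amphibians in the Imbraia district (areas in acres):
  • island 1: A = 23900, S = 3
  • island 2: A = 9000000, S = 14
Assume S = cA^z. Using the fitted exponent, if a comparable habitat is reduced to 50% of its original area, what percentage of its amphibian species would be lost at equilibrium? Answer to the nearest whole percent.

z = ln(14/3) / ln(9000000/23900) = 1.5404 / 5.9311 = 0.2597
S_new/S_old = (A_new/A_old)^z = 0.5^0.2597 = exp(0.2597 × -0.6931) = 0.8352
Fraction lost = 1 − 0.8352 = 0.1648

16%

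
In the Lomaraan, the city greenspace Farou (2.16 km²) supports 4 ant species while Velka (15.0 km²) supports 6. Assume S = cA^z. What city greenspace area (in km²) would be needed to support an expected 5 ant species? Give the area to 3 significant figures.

6.28 km²

z = ln(6/4) / ln(15/2.16) = 0.4055 / 1.9379 = 0.2092
c = 4 / 2.16^0.2092 = 4 / 1.175 = 3.405
A = (5/3.405)^(1/0.2092) ⇒ ln A = ln(1.469)/0.2092 = 1.8366
A = e^1.8366 ≈ 6.275 km²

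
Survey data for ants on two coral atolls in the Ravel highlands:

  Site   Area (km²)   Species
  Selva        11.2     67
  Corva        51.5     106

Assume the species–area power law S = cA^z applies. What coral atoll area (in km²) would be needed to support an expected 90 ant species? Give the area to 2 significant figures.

30 km²

z = ln(106/67) / ln(51.5/11.2) = 0.4587 / 1.5257 = 0.3007
c = 67 / 11.2^0.3007 = 67 / 2.068 = 32.4
A = (90/32.4)^(1/0.3007) ⇒ ln A = ln(2.777)/0.3007 = 3.3974
A = e^3.3974 ≈ 29.89 km²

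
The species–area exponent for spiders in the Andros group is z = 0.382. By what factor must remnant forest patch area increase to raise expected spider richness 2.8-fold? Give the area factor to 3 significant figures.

14.8

(A₂/A₁)^0.382 = 2.8, so A₂/A₁ = 2.8^(1/0.382) = 2.8^2.618
ln(A₂/A₁) = ln 2.8 / 0.382 = 1.0296 / 0.382 = 2.6953
A₂/A₁ = e^2.6953 ≈ 14.81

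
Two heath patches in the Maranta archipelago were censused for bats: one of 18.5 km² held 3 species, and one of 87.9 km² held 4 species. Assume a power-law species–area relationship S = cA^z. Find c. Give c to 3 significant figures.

1.75

z = ln(S₂/S₁) / ln(A₂/A₁) = ln(4/3) / ln(87.9/18.5) = 0.2877 / 1.5584 = 0.1846
c = S₁ / A₁^z = 3 / 18.5^0.1846 = 3 / 1.714 = 1.751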